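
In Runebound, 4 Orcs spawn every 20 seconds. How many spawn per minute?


Spawns per minute = count * (60 / interval)
= 4 * (60 / 20)
= 4 * 3.0
= 12.0

12.0 per minute


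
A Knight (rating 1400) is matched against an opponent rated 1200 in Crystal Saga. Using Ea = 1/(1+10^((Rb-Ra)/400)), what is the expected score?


Elo expected score: Ea = 1/(1 + 10^((Rb-Ra)/400))
Rb - Ra = 1200 - 1400 = -200
(Rb-Ra)/400 = -200/400 = -0.5
10^-0.5 = 0.316228
Ea = 1/(1 + 0.316228) = 1/1.316228 = 0.7597

0.7597


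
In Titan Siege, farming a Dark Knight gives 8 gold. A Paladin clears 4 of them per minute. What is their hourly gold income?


Gold per minute = 8 * 4 = 32
Gold per hour = 32 * 60 = 1920

1920 gold/hour


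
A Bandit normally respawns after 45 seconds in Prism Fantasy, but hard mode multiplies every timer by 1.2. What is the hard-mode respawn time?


Respawn time = base * multiplier
= 45 * 1.2
= 54.0 seconds

54.0 seconds


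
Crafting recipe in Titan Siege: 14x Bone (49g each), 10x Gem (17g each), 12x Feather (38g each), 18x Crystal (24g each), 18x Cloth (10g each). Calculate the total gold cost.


Cost breakdown:
  Bone: 14 * 49 = 686
  Gem: 10 * 17 = 170
  Feather: 12 * 38 = 456
  Crystal: 18 * 24 = 432
  Cloth: 18 * 10 = 180
Total = 686 + 170 + 456 + 432 + 180 = 1924

1924 gold


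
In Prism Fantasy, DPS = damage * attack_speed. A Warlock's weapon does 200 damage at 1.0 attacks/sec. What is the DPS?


DPS = damage * attack_speed
= 200 * 1.0
= 200.0

200.0 DPS


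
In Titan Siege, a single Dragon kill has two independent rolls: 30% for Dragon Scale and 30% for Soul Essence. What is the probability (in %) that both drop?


For independent events, P(both) = P(A) * P(B)
= 30% * 30%
= 900 / 100 %
= 9.0%

9.0%


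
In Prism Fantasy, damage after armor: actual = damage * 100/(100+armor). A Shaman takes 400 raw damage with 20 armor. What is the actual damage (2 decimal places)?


actual = 400 * 100 / (100 + 20)
= 400 * 100 / 120
= 40000 / 120
= 333.33

333.33 damage


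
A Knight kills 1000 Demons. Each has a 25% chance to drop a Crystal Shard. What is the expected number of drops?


Expected drops = kills * (drop_rate / 100)
= 1000 * (25 / 100)
= 1000 * 0.25
= 250.0

250.0 drops


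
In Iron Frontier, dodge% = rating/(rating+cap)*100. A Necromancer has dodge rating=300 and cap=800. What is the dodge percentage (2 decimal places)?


dodge% = 300 / (300 + 800) * 100
= 300 / 1100 * 100
= 0.272727 * 100
= 27.27%

27.27%


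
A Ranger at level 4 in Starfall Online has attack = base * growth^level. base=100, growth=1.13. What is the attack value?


value = base * growth^level
= 100 * 1.13^4
= 100 * 1.630474
= 163.05

163.05 attack


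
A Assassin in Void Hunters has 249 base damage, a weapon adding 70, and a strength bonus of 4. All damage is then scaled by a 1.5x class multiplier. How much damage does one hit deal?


Sum base + weapon + str = 249 + 70 + 4 = 323
Multiply by 1.5:
323 * 1.5 = 484.5

484.5 damage


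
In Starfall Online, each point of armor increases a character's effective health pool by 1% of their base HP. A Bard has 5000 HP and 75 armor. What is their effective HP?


EHP = 5000 * (1 + 75/100)
= 5000 * (1 + 0.75)
= 5000 * 1.75
= 8750.0

8750.0 EHP


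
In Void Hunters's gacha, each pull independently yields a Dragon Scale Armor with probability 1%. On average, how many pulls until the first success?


Expected pulls for a geometric distribution = 1/p = 100 / rate%
= 100 / 1
= 100.0

100.0 pulls


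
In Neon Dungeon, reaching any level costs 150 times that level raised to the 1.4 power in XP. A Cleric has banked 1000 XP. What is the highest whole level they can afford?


XP = 150 * level^1.4, so level = (XP / 150)^(1/1.4)
= (1000 / 150)^(1/1.4)
= 6.6667^0.7143
= 3.8771
Floor: level = 3

level 3


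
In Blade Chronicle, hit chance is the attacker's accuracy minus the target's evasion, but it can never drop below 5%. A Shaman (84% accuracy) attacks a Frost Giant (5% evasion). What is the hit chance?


accuracy - evasion = 84 - 5 = 79
Apply floor: max(79, 5) = 79
Hit chance = 79%

79%


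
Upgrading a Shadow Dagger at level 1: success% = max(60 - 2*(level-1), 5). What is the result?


raw_rate = 60 - 2 * (1 - 1)
= 60 - 2 * 0
= 60 - 0
= 60
Apply floor: max(60, 5) = 60%

60%


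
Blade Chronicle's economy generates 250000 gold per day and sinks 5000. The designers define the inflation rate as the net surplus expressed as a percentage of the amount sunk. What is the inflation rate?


Net gold = 250000 - 5000 = 245000
Inflation rate = net / sunk * 100 = 245000 / 5000 * 100
= 49.0 * 100
= 4900.00%

4900.00%


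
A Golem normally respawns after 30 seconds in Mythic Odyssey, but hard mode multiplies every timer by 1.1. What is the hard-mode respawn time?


Respawn time = base * multiplier
= 30 * 1.1
= 33.0 seconds

33.0 seconds


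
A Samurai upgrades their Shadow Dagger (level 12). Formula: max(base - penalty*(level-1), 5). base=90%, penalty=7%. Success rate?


raw_rate = 90 - 7 * (12 - 1)
= 90 - 7 * 11
= 90 - 77
= 13
Apply floor: max(13, 5) = 13%

13%


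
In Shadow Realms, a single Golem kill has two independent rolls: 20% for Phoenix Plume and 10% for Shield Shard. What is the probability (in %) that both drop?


For independent events, P(both) = P(A) * P(B)
= 20% * 10%
= 200 / 100 %
= 2.0%

2.0%


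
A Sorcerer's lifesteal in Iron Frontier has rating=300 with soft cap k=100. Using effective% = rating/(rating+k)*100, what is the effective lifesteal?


effective% = rating / (rating + k) * 100
= 300 / (300 + 100) * 100
= 300 / 400 * 100
= 0.75 * 100
= 75.00%

75.00%


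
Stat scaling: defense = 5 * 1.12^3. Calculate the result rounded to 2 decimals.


value = base * growth^level
= 5 * 1.12^3
= 5 * 1.404928
= 7.02

7.02 defense


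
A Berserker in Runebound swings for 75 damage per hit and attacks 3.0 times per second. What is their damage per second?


DPS = damage * attack_speed
= 75 * 3.0
= 225.0

225.0 DPS


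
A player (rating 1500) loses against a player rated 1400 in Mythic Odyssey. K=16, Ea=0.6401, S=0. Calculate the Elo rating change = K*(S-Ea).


Elo update: delta = K * (S - Ea), where S = 0 (loses)
S - Ea = 0 - 0.6401 = -0.6401
Rating change = 16 * -0.6401
= -10.24

-10.24 rating points


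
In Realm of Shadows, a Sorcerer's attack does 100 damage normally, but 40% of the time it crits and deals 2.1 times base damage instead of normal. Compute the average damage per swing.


E[dmg] = base * (1 + crit_chance * (crit_mult - 1))
cc as decimal = 40/100 = 0.4
cm - 1 = 2.1 - 1 = 1.1
Bonus factor = 0.4 * 1.1 = 0.44
Total multiplier = 1 + 0.44 = 1.44
Expected damage = 100 * 1.44 = 144.00

144.00 damage


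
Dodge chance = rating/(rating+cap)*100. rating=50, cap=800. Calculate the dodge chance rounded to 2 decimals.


dodge% = 50 / (50 + 800) * 100
= 50 / 850 * 100
= 0.058824 * 100
= 5.88%

5.88%


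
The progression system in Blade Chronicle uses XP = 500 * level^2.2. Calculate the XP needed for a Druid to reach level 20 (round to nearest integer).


XP = 500 * level^2.2
Substitute level = 20:
XP = 500 * 20^2.2
= 500 * 728.2257
= 364113

364113 XP


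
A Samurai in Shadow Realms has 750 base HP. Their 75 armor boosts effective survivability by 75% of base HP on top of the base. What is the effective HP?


EHP = 750 * (1 + 75/100)
= 750 * (1 + 0.75)
= 750 * 1.75
= 1312.5

1312.5 EHP


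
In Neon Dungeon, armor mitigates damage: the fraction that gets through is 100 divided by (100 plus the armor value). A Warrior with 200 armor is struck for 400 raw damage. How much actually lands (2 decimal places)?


actual = 400 * 100 / (100 + 200)
= 400 * 100 / 300
= 40000 / 300
= 133.33

133.33 damage


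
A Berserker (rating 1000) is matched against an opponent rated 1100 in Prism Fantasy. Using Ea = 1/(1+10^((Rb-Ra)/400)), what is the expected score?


Elo expected score: Ea = 1/(1 + 10^((Rb-Ra)/400))
Rb - Ra = 1100 - 1000 = 100
(Rb-Ra)/400 = 100/400 = 0.25
10^0.25 = 1.778279
Ea = 1/(1 + 1.778279) = 1/2.778279 = 0.3599

0.3599


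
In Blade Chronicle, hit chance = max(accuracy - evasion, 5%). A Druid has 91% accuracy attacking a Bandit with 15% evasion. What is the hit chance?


accuracy - evasion = 91 - 15 = 76
Apply floor: max(76, 5) = 76
Hit chance = 76%

76%


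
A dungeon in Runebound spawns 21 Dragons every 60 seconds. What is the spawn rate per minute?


Spawns per minute = count * (60 / interval)
= 21 * (60 / 60)
= 21 * 1.0
= 21.0

21.0 per minute


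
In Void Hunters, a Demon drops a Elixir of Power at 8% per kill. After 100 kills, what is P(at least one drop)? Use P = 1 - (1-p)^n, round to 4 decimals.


P(at least one) = 1 - P(none) = 1 - (1-p)^n
p = 8/100 = 0.08
1 - p = 0.92
(1 - p)^100 = 0.92^100 = 0.000239
P(at least one) = 1 - 0.000239 = 0.9998

0.9998


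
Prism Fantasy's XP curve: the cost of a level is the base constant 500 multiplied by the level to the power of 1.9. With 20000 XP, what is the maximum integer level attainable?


XP = 500 * level^1.9, so level = (XP / 500)^(1/1.9)
= (20000 / 500)^(1/1.9)
= 40.0^0.5263
= 6.9693
Floor: level = 6

level 6


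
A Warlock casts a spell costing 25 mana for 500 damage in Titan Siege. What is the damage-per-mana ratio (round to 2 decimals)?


Efficiency = damage / mana
= 500 / 25
= 20.00

20.00 dmg/mana


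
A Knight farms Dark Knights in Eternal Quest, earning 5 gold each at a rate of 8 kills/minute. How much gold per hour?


Gold per minute = 5 * 8 = 40
Gold per hour = 40 * 60 = 2400

2400 gold/hour


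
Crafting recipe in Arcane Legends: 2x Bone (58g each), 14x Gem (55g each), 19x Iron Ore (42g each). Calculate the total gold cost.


Cost breakdown:
  Bone: 2 * 58 = 116
  Gem: 14 * 55 = 770
  Iron Ore: 19 * 42 = 798
Total = 116 + 770 + 798 = 1684

1684 gold


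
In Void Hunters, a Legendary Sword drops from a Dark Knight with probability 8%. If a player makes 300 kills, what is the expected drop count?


Expected drops = kills * (drop_rate / 100)
= 300 * (8 / 100)
= 300 * 0.08
= 24.0

24.0 drops


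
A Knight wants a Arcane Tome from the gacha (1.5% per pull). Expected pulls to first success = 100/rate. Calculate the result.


Expected pulls for a geometric distribution = 1/p = 100 / rate%
= 100 / 1.5
= 66.67

66.67 pulls


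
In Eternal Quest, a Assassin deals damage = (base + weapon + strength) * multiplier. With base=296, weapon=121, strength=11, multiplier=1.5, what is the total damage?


Sum base + weapon + str = 296 + 121 + 11 = 428
Multiply by 1.5:
428 * 1.5 = 642.0

642.0 damage


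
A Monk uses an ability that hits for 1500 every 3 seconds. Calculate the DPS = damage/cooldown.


DPS = damage / cooldown
= 1500 / 3
= 500.00

500.00 DPS


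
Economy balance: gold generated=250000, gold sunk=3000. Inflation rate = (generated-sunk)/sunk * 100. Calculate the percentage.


Net gold = 250000 - 3000 = 247000
Inflation rate = net / sunk * 100 = 247000 / 3000 * 100
= 82.333333 * 100
= 8233.33%

8233.33%


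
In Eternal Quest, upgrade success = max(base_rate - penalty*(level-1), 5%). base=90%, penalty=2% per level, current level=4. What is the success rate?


raw_rate = 90 - 2 * (4 - 1)
= 90 - 2 * 3
= 90 - 6
= 84
Apply floor: max(84, 5) = 84%

84%


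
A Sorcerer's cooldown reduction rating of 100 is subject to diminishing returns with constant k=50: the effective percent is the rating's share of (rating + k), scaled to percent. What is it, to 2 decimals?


effective% = rating / (rating + k) * 100
= 100 / (100 + 50) * 100
= 100 / 150 * 100
= 0.666667 * 100
= 66.67%

66.67%


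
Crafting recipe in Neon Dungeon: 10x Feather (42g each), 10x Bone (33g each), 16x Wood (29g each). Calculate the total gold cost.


Cost breakdown:
  Feather: 10 * 42 = 420
  Bone: 10 * 33 = 330
  Wood: 16 * 29 = 464
Total = 420 + 330 + 464 = 1214

1214 gold


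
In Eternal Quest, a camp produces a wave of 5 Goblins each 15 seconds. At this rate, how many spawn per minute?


Spawns per minute = count * (60 / interval)
= 5 * (60 / 15)
= 5 * 4.0
= 20.0

20.0 per minute


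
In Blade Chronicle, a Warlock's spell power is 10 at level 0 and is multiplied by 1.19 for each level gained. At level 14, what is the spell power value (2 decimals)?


value = base * growth^level
= 10 * 1.19^14
= 10 * 11.419773
= 114.20

114.20 spell power


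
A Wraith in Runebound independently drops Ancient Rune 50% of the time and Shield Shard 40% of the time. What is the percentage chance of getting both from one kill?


For independent events, P(both) = P(A) * P(B)
= 50% * 40%
= 2000 / 100 %
= 20.0%

20.0%


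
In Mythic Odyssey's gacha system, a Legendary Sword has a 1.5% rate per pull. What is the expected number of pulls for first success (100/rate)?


Expected pulls for a geometric distribution = 1/p = 100 / rate%
= 100 / 1.5
= 66.67

66.67 pulls


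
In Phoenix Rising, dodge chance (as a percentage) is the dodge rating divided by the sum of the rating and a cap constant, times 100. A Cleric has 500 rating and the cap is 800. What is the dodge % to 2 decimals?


dodge% = 500 / (500 + 800) * 100
= 500 / 1300 * 100
= 0.384615 * 100
= 38.46%

38.46%


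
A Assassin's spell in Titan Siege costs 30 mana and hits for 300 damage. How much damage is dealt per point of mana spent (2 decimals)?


Efficiency = damage / mana
= 300 / 30
= 10.00

10.00 dmg/mana


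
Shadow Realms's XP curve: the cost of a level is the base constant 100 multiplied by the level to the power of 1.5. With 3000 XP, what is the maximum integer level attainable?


XP = 100 * level^1.5, so level = (XP / 100)^(1/1.5)
= (3000 / 100)^(1/1.5)
= 30.0^0.6667
= 9.6549
Floor: level = 9

level 9


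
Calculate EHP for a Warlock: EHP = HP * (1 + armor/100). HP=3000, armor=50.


EHP = 3000 * (1 + 50/100)
= 3000 * (1 + 0.5)
= 3000 * 1.5
= 4500.0

4500.0 EHP


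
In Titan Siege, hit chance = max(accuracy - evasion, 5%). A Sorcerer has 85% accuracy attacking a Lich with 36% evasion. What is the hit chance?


accuracy - evasion = 85 - 36 = 49
Apply floor: max(49, 5) = 49
Hit chance = 49%

49%


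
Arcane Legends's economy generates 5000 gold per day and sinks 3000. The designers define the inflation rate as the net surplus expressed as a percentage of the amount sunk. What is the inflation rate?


Net gold = 5000 - 3000 = 2000
Inflation rate = net / sunk * 100 = 2000 / 3000 * 100
= 0.666667 * 100
= 66.67%

66.67%


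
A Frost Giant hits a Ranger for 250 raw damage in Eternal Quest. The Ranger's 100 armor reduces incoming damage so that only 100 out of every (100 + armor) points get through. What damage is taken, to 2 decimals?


actual = 250 * 100 / (100 + 100)
= 250 * 100 / 200
= 25000 / 200
= 125.00

125.00 damage


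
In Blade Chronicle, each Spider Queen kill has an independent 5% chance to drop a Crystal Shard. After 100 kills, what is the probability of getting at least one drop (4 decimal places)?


P(at least one) = 1 - P(none) = 1 - (1-p)^n
p = 5/100 = 0.05
1 - p = 0.95
(1 - p)^100 = 0.95^100 = 0.005921
P(at least one) = 1 - 0.005921 = 0.9941

0.9941


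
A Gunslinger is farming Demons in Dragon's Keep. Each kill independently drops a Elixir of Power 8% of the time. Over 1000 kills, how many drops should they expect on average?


Expected drops = kills * (drop_rate / 100)
= 1000 * (8 / 100)
= 1000 * 0.08
= 80.0

80.0 drops


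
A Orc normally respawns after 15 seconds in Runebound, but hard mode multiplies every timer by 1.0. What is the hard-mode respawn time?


Respawn time = base * multiplier
= 15 * 1.0
= 15.0 seconds

15.0 seconds


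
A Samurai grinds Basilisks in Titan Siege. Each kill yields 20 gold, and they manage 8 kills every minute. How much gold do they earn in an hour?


Gold per minute = 20 * 8 = 160
Gold per hour = 160 * 60 = 9600

9600 gold/hour


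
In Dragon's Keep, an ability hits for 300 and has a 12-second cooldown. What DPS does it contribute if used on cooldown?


DPS = damage / cooldown
= 300 / 12
= 25.00

25.00 DPS


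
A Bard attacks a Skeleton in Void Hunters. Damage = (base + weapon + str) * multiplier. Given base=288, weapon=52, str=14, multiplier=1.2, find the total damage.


Sum base + weapon + str = 288 + 52 + 14 = 354
Multiply by 1.2:
354 * 1.2 = 424.8

424.8 damage


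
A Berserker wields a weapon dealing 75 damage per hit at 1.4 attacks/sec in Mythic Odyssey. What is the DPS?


DPS = damage * attack_speed
= 75 * 1.4
= 105.0

105.0 DPS


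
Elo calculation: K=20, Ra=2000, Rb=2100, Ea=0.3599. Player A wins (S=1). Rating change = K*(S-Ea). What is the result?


Elo update: delta = K * (S - Ea), where S = 1 (wins)
S - Ea = 1 - 0.3599 = 0.6401
Rating change = 20 * 0.6401
= 12.80

12.80 rating points


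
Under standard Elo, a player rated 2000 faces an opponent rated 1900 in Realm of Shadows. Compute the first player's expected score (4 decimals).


Elo expected score: Ea = 1/(1 + 10^((Rb-Ra)/400))
Rb - Ra = 1900 - 2000 = -100
(Rb-Ra)/400 = -100/400 = -0.25
10^-0.25 = 0.562341
Ea = 1/(1 + 0.562341) = 1/1.562341 = 0.6401

0.6401


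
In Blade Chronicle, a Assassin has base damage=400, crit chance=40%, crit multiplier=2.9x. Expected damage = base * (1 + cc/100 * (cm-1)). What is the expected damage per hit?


E[dmg] = base * (1 + crit_chance * (crit_mult - 1))
cc as decimal = 40/100 = 0.4
cm - 1 = 2.9 - 1 = 1.9
Bonus factor = 0.4 * 1.9 = 0.76
Total multiplier = 1 + 0.76 = 1.76
Expected damage = 400 * 1.76 = 704.00

704.00 damage


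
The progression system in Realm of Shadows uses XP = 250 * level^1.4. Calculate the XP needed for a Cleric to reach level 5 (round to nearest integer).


XP = 250 * level^1.4
Substitute level = 5:
XP = 250 * 5^1.4
= 250 * 9.5183
= 2380

2380 XP


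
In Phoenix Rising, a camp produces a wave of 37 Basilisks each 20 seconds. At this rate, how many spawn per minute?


Spawns per minute = count * (60 / interval)
= 37 * (60 / 20)
= 37 * 3.0
= 111.0

111.0 per minute


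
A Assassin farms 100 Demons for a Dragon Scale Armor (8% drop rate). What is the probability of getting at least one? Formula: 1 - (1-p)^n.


P(at least one) = 1 - P(none) = 1 - (1-p)^n
p = 8/100 = 0.08
1 - p = 0.92
(1 - p)^100 = 0.92^100 = 0.000239
P(at least one) = 1 - 0.000239 = 0.9998

0.9998


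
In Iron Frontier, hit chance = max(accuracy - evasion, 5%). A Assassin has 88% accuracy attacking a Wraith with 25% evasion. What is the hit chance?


accuracy - evasion = 88 - 25 = 63
Apply floor: max(63, 5) = 63
Hit chance = 63%

63%


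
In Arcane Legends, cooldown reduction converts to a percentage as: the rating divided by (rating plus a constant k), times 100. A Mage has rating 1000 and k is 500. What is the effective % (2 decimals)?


effective% = rating / (rating + k) * 100
= 1000 / (1000 + 500) * 100
= 1000 / 1500 * 100
= 0.666667 * 100
= 66.67%

66.67%


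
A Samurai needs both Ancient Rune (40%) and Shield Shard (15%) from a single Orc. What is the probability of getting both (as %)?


For independent events, P(both) = P(A) * P(B)
= 40% * 15%
= 600 / 100 %
= 6.0%

6.0%


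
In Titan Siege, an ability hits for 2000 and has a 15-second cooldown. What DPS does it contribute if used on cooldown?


DPS = damage / cooldown
= 2000 / 15
= 133.33

133.33 DPS


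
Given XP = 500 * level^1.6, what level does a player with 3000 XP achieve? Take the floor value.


XP = 500 * level^1.6, so level = (XP / 500)^(1/1.6)
= (3000 / 500)^(1/1.6)
= 6.0^0.625
= 3.0644
Floor: level = 3

level 3


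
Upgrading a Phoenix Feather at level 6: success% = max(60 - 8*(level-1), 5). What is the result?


raw_rate = 60 - 8 * (6 - 1)
= 60 - 8 * 5
= 60 - 40
= 20
Apply floor: max(20, 5) = 20%

20%


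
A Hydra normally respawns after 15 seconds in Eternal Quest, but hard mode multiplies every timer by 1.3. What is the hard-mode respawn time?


Respawn time = base * multiplier
= 15 * 1.3
= 19.5 seconds

19.5 seconds


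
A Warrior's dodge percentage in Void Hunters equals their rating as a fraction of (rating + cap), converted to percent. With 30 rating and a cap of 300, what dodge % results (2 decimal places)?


dodge% = 30 / (30 + 300) * 100
= 30 / 330 * 100
= 0.090909 * 100
= 9.09%

9.09%


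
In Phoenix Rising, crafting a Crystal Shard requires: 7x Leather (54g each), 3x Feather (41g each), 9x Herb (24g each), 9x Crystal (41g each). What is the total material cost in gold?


Cost breakdown:
  Leather: 7 * 54 = 378
  Feather: 3 * 41 = 123
  Herb: 9 * 24 = 216
  Crystal: 9 * 41 = 369
Total = 378 + 123 + 216 + 369 = 1086

1086 gold


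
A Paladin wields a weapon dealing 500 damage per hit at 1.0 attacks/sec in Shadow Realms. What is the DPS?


DPS = damage * attack_speed
= 500 * 1.0
= 500.0

500.0 DPS


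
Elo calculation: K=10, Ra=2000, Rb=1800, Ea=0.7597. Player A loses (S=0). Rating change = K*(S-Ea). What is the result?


Elo update: delta = K * (S - Ea), where S = 0 (loses)
S - Ea = 0 - 0.7597 = -0.7597
Rating change = 10 * -0.7597
= -7.60

-7.60 rating points


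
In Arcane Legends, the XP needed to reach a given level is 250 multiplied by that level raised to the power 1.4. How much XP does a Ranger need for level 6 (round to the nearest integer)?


XP = 250 * level^1.4
Substitute level = 6:
XP = 250 * 6^1.4
= 250 * 12.286
= 3072

3072 XP


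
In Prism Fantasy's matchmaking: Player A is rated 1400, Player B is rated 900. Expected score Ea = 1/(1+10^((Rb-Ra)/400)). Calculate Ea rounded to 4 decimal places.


Elo expected score: Ea = 1/(1 + 10^((Rb-Ra)/400))
Rb - Ra = 900 - 1400 = -500
(Rb-Ra)/400 = -500/400 = -1.25
10^-1.25 = 0.056234
Ea = 1/(1 + 0.056234) = 1/1.056234 = 0.9468

0.9468


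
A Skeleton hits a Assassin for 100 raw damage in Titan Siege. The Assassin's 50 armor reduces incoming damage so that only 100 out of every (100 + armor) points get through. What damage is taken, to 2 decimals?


actual = 100 * 100 / (100 + 50)
= 100 * 100 / 150
= 10000 / 150
= 66.67

66.67 damage


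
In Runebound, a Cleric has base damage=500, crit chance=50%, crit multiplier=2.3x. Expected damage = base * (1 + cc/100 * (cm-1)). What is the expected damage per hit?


E[dmg] = base * (1 + crit_chance * (crit_mult - 1))
cc as decimal = 50/100 = 0.5
cm - 1 = 2.3 - 1 = 1.3
Bonus factor = 0.5 * 1.3 = 0.65
Total multiplier = 1 + 0.65 = 1.65
Expected damage = 500 * 1.65 = 825.00

825.00 damage


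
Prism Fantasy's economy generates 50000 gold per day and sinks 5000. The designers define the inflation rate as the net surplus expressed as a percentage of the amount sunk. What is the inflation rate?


Net gold = 50000 - 5000 = 45000
Inflation rate = net / sunk * 100 = 45000 / 5000 * 100
= 9.0 * 100
= 900.00%

900.00%


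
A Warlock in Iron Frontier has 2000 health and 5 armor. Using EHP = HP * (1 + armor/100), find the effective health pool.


EHP = 2000 * (1 + 5/100)
= 2000 * (1 + 0.05)
= 2000 * 1.05
= 2100.0

2100.0 EHP


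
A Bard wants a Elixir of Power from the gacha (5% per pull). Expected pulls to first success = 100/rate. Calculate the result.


Expected pulls for a geometric distribution = 1/p = 100 / rate%
= 100 / 5
= 20.0

20.0 pulls


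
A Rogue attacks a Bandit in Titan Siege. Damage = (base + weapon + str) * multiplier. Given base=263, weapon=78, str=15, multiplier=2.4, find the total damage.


Sum base + weapon + str = 263 + 78 + 15 = 356
Multiply by 2.4:
356 * 2.4 = 854.4

854.4 damage


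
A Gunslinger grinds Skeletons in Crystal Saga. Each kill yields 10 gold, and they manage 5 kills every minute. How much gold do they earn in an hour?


Gold per minute = 10 * 5 = 50
Gold per hour = 50 * 60 = 3000

3000 gold/hour


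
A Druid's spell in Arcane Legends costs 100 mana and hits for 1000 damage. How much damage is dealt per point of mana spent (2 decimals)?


Efficiency = damage / mana
= 1000 / 100
= 10.00

10.00 dmg/mana


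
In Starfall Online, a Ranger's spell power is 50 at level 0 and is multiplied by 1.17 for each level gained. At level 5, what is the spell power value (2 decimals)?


value = base * growth^level
= 50 * 1.17^5
= 50 * 2.192448
= 109.62

109.62 spell power


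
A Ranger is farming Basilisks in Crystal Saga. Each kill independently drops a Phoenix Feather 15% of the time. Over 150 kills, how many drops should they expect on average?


Expected drops = kills * (drop_rate / 100)
= 150 * (15 / 100)
= 150 * 0.15
= 22.5

22.5 drops


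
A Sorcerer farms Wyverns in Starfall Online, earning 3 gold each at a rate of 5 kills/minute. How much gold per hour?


Gold per minute = 3 * 5 = 15
Gold per hour = 15 * 60 = 900

900 gold/hour


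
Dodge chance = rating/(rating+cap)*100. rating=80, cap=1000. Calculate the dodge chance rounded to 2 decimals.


dodge% = 80 / (80 + 1000) * 100
= 80 / 1080 * 100
= 0.074074 * 100
= 7.41%

7.41%


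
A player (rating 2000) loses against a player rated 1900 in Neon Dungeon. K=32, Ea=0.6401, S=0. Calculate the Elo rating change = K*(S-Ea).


Elo update: delta = K * (S - Ea), where S = 0 (loses)
S - Ea = 0 - 0.6401 = -0.6401
Rating change = 32 * -0.6401
= -20.48

-20.48 rating points


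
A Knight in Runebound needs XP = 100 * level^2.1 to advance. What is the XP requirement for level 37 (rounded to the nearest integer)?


XP = 100 * level^2.1
Substitute level = 37:
XP = 100 * 37^2.1
= 100 * 1964.3715
= 196437

196437 XP


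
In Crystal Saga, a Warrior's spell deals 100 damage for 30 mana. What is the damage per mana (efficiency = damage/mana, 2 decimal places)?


Efficiency = damage / mana
= 100 / 30
= 3.33

3.33 dmg/mana


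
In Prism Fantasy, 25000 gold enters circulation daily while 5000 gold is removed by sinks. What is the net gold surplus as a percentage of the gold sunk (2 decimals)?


Net gold = 25000 - 5000 = 20000
Inflation rate = net / sunk * 100 = 20000 / 5000 * 100
= 4.0 * 100
= 400.00%

400.00%


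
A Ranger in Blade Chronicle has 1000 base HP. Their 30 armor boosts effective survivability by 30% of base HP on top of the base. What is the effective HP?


EHP = 1000 * (1 + 30/100)
= 1000 * (1 + 0.3)
= 1000 * 1.3
= 1300.0

1300.0 EHP


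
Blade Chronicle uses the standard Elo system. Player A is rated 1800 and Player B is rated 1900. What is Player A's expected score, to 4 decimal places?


Elo expected score: Ea = 1/(1 + 10^((Rb-Ra)/400))
Rb - Ra = 1900 - 1800 = 100
(Rb-Ra)/400 = 100/400 = 0.25
10^0.25 = 1.778279
Ea = 1/(1 + 1.778279) = 1/2.778279 = 0.3599

0.3599


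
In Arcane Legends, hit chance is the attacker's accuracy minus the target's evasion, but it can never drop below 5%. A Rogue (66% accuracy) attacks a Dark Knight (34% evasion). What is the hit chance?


accuracy - evasion = 66 - 34 = 32
Apply floor: max(32, 5) = 32
Hit chance = 32%

32%


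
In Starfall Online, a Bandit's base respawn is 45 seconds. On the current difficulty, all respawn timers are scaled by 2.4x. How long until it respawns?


Respawn time = base * multiplier
= 45 * 2.4
= 108.0 seconds

108.0 seconds


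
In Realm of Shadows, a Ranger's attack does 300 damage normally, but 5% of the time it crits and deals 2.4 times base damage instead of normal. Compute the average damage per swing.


E[dmg] = base * (1 + crit_chance * (crit_mult - 1))
cc as decimal = 5/100 = 0.05
cm - 1 = 2.4 - 1 = 1.4
Bonus factor = 0.05 * 1.4 = 0.07
Total multiplier = 1 + 0.07 = 1.07
Expected damage = 300 * 1.07 = 321.00

321.00 damage


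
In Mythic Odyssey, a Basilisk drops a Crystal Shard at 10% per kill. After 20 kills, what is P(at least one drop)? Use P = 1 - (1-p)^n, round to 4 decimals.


P(at least one) = 1 - P(none) = 1 - (1-p)^n
p = 10/100 = 0.1
1 - p = 0.9
(1 - p)^20 = 0.9^20 = 0.121577
P(at least one) = 1 - 0.121577 = 0.8784

0.8784


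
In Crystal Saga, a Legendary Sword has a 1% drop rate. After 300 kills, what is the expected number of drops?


Expected drops = kills * (drop_rate / 100)
= 300 * (1 / 100)
= 300 * 0.01
= 3.0

3.0 drops


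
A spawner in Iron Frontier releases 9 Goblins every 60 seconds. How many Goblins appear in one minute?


Spawns per minute = count * (60 / interval)
= 9 * (60 / 60)
= 9 * 1.0
= 9.0

9.0 per minute


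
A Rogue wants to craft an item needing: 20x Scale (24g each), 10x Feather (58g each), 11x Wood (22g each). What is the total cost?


Cost breakdown:
  Scale: 20 * 24 = 480
  Feather: 10 * 58 = 580
  Wood: 11 * 22 = 242
Total = 480 + 580 + 242 = 1302

1302 gold


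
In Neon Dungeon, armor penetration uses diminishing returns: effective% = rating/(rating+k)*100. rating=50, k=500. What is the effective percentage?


effective% = rating / (rating + k) * 100
= 50 / (50 + 500) * 100
= 50 / 550 * 100
= 0.090909 * 100
= 9.09%

9.09%


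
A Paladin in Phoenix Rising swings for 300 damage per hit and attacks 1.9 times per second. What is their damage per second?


DPS = damage * attack_speed
= 300 * 1.9
= 570.0

570.0 DPS


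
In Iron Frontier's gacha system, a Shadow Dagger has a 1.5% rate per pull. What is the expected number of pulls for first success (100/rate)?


Expected pulls for a geometric distribution = 1/p = 100 / rate%
= 100 / 1.5
= 66.67

66.67 pulls


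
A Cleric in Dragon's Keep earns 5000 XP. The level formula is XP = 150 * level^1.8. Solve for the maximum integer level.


XP = 150 * level^1.8, so level = (XP / 150)^(1/1.8)
= (5000 / 150)^(1/1.8)
= 33.3333^0.5556
= 7.0153
Floor: level = 7

level 7


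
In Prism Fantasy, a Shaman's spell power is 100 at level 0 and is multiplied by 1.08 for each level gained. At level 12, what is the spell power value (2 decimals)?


value = base * growth^level
= 100 * 1.08^12
= 100 * 2.51817
= 251.82

251.82 spell power


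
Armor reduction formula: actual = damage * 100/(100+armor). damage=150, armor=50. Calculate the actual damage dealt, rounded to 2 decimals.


actual = 150 * 100 / (100 + 50)
= 150 * 100 / 150
= 15000 / 150
= 100.00

100.00 damage


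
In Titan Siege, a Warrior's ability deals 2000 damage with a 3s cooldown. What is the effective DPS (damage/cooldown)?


DPS = damage / cooldown
= 2000 / 3
= 666.67

666.67 DPS


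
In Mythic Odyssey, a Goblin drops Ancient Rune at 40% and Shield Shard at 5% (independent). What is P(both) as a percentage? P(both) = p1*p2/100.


For independent events, P(both) = P(A) * P(B)
= 40% * 5%
= 200 / 100 %
= 2.0%

2.0%


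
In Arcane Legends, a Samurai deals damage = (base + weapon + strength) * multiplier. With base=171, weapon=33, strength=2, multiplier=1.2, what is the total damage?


Sum base + weapon + str = 171 + 33 + 2 = 206
Multiply by 1.2:
206 * 1.2 = 247.2

247.2 damage


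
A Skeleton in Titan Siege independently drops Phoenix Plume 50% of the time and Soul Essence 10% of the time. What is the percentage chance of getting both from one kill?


For independent events, P(both) = P(A) * P(B)
= 50% * 10%
= 500 / 100 %
= 5.0%

5.0%


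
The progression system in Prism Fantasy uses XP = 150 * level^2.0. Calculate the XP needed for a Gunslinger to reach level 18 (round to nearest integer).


XP = 150 * level^2.0
Substitute level = 18:
XP = 150 * 18^2.0
= 150 * 324.0
= 48600

48600 XP


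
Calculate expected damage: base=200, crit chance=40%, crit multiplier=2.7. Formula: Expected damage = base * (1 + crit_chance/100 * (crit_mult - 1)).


E[dmg] = base * (1 + crit_chance * (crit_mult - 1))
cc as decimal = 40/100 = 0.4
cm - 1 = 2.7 - 1 = 1.7
Bonus factor = 0.4 * 1.7 = 0.68
Total multiplier = 1 + 0.68 = 1.68
Expected damage = 200 * 1.68 = 336.00

336.00 damage


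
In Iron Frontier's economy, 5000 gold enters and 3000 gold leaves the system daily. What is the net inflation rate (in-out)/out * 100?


Net gold = 5000 - 3000 = 2000
Inflation rate = net / sunk * 100 = 2000 / 3000 * 100
= 0.666667 * 100
= 66.67%

66.67%


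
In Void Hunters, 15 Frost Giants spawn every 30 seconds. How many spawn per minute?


Spawns per minute = count * (60 / interval)
= 15 * (60 / 30)
= 15 * 2.0
= 30.0

30.0 per minute


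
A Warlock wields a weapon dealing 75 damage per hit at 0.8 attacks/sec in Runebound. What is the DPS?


DPS = damage * attack_speed
= 75 * 0.8
= 60.0

60.0 DPS


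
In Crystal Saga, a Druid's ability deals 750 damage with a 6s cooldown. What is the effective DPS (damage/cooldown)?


DPS = damage / cooldown
= 750 / 6
= 125.00

125.00 DPS


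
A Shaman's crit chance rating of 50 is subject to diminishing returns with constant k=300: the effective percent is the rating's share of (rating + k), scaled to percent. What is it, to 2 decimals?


effective% = rating / (rating + k) * 100
= 50 / (50 + 300) * 100
= 50 / 350 * 100
= 0.142857 * 100
= 14.29%

14.29%


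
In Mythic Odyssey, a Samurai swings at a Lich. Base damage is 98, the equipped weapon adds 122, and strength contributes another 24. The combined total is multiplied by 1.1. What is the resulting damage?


Sum base + weapon + str = 98 + 122 + 24 = 244
Multiply by 1.1:
244 * 1.1 = 268.4

268.4 damage


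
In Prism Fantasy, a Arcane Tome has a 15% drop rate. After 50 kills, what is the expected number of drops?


Expected drops = kills * (drop_rate / 100)
= 50 * (15 / 100)
= 50 * 0.15
= 7.5

7.5 drops


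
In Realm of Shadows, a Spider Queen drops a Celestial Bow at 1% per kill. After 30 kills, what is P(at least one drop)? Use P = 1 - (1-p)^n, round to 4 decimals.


P(at least one) = 1 - P(none) = 1 - (1-p)^n
p = 1/100 = 0.01
1 - p = 0.99
(1 - p)^30 = 0.99^30 = 0.739700
P(at least one) = 1 - 0.739700 = 0.2603

0.2603


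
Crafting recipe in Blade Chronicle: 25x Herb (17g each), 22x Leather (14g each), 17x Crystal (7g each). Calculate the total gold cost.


Cost breakdown:
  Herb: 25 * 17 = 425
  Leather: 22 * 14 = 308
  Crystal: 17 * 7 = 119
Total = 425 + 308 + 119 = 852

852 gold


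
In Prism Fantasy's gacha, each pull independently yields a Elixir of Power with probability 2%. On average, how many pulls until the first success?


Expected pulls for a geometric distribution = 1/p = 100 / rate%
= 100 / 2
= 50.0

50.0 pulls


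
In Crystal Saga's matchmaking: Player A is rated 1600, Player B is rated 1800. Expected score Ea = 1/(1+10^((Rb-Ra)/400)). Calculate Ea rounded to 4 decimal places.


Elo expected score: Ea = 1/(1 + 10^((Rb-Ra)/400))
Rb - Ra = 1800 - 1600 = 200
(Rb-Ra)/400 = 200/400 = 0.5
10^0.5 = 3.162278
Ea = 1/(1 + 3.162278) = 1/4.162278 = 0.2403

0.2403


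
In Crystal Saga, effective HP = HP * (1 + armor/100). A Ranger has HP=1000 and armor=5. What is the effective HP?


EHP = 1000 * (1 + 5/100)
= 1000 * (1 + 0.05)
= 1000 * 1.05
= 1050.0

1050.0 EHP


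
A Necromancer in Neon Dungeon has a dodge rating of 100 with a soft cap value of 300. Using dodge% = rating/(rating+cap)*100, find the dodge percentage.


dodge% = 100 / (100 + 300) * 100
= 100 / 400 * 100
= 0.25 * 100
= 25.00%

25.00%


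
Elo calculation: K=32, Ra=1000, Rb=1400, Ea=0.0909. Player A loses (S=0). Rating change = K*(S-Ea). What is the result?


Elo update: delta = K * (S - Ea), where S = 0 (loses)
S - Ea = 0 - 0.0909 = -0.0909
Rating change = 32 * -0.0909
= -2.91

-2.91 rating points


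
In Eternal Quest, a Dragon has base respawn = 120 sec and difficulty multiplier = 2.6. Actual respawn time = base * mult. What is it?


Respawn time = base * multiplier
= 120 * 2.6
= 312.0 seconds

312.0 seconds


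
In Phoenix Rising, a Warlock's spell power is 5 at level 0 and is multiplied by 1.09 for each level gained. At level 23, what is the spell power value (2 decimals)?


value = base * growth^level
= 5 * 1.09^23
= 5 * 7.257874
= 36.29

36.29 spell power


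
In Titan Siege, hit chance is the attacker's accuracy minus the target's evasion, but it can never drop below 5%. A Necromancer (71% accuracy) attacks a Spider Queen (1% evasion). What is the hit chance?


accuracy - evasion = 71 - 1 = 70
Apply floor: max(70, 5) = 70
Hit chance = 70%

70%


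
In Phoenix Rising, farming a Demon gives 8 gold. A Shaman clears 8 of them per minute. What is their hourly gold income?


Gold per minute = 8 * 8 = 64
Gold per hour = 64 * 60 = 3840

3840 gold/hour


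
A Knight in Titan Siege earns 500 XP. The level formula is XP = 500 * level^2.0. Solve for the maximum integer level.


XP = 500 * level^2.0, so level = (XP / 500)^(1/2.0)
= (500 / 500)^(1/2.0)
= 1.0^0.5
= 1.0
Floor: level = 1

level 1


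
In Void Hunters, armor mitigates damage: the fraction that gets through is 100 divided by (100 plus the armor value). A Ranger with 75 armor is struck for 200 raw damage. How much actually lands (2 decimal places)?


actual = 200 * 100 / (100 + 75)
= 200 * 100 / 175
= 20000 / 175
= 114.29

114.29 damage


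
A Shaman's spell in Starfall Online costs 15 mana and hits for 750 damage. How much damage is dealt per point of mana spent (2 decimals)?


Efficiency = damage / mana
= 750 / 15
= 50.00

50.00 dmg/mana


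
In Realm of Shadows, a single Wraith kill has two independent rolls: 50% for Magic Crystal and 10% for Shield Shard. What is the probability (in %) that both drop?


For independent events, P(both) = P(A) * P(B)
= 50% * 10%
= 500 / 100 %
= 5.0%

5.0%


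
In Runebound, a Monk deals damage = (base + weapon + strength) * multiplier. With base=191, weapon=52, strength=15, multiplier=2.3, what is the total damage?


Sum base + weapon + str = 191 + 52 + 15 = 258
Multiply by 2.3:
258 * 2.3 = 593.4

593.4 damage


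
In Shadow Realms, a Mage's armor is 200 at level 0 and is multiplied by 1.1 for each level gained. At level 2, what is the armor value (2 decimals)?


value = base * growth^level
= 200 * 1.1^2
= 200 * 1.21
= 242.00

242.00 armor


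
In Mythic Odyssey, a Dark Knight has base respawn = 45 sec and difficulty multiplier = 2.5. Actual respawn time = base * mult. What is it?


Respawn time = base * multiplier
= 45 * 2.5
= 112.5 seconds

112.5 seconds


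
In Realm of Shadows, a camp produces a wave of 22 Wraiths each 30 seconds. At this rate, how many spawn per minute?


Spawns per minute = count * (60 / interval)
= 22 * (60 / 30)
= 22 * 2.0
= 44.0

44.0 per minute


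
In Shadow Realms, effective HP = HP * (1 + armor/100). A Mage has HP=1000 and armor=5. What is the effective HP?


EHP = 1000 * (1 + 5/100)
= 1000 * (1 + 0.05)
= 1000 * 1.05
= 1050.0

1050.0 EHP


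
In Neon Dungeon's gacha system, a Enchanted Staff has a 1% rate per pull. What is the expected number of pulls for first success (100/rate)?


Expected pulls for a geometric distribution = 1/p = 100 / rate%
= 100 / 1
= 100.0

100.0 pulls


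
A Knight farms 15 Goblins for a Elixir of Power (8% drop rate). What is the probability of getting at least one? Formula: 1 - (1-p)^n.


P(at least one) = 1 - P(none) = 1 - (1-p)^n
p = 8/100 = 0.08
1 - p = 0.92
(1 - p)^15 = 0.92^15 = 0.286297
P(at least one) = 1 - 0.286297 = 0.7137

0.7137


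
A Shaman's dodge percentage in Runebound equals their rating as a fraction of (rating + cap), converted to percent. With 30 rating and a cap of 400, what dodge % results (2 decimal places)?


dodge% = 30 / (30 + 400) * 100
= 30 / 430 * 100
= 0.069767 * 100
= 6.98%

6.98%


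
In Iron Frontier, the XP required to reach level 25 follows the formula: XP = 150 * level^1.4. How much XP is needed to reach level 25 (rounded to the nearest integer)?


XP = 150 * level^1.4
Substitute level = 25:
XP = 150 * 25^1.4
= 150 * 90.5975
= 13590

13590 XP


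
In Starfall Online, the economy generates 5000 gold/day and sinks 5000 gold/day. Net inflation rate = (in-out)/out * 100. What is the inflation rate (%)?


Net gold = 5000 - 5000 = 0
Inflation rate = net / sunk * 100 = 0 / 5000 * 100
= 0.0 * 100
= 0.00%

0.00%
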